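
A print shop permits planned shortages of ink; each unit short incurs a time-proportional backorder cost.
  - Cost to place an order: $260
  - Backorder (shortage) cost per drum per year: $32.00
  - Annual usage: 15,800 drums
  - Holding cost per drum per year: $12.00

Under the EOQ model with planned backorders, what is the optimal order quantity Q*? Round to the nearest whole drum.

970 drums

Basic EOQ = √(2·15,800·260/12) = 827.446
Backorder adjustment √((H+b)/b) = √((12+32)/32) = 1.1726
Q* = 827.446 × 1.1726 ≈ 970.27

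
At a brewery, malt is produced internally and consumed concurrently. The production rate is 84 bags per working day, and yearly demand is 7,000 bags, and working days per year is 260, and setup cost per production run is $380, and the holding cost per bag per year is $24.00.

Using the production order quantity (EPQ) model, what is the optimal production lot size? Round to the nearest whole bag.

571 bags

d = 7,000/260 = 26.9231 bags/day;  effective holding cost H(1 − d/p) = 24·(1 − 26.9231/84) = 16.30769
Q* = √(2DS / H_eff) = √(2·7,000·380 / 16.30769) ≈ 571.16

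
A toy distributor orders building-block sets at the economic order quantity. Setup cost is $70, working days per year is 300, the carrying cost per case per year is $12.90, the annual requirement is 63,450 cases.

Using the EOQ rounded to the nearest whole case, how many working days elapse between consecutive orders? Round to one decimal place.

EOQ = √(2DS/H) = √(2 × 63,450 × 70 / 12.9)
    = √(688,604.65) ≈ 829.82 → Q = 830 cases
Days between orders = 300 / (D/Q) = 300 / 76.446 ≈ 3.924

3.9 days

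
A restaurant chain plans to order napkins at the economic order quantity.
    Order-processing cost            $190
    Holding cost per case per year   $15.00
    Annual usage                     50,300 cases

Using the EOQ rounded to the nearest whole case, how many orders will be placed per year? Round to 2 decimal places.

EOQ = √(2DS/H) = √(2 × 50,300 × 190 / 15)
    = √(1,274,266.67) ≈ 1,128.83 → Q = 1,129
Orders per year = D/Q = 50,300 / 1,129 = 44.553

44.55 orders per year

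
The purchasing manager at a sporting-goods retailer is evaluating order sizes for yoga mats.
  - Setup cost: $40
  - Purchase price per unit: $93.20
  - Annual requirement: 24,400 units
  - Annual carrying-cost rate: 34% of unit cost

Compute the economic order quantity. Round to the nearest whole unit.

248 units

Carrying cost H = $93.2 × 34% = $31.6880/unit/yr
Optimal lot size Q* = (2 × 24,400 × $40 / $31.688)^½ ≈ 248.19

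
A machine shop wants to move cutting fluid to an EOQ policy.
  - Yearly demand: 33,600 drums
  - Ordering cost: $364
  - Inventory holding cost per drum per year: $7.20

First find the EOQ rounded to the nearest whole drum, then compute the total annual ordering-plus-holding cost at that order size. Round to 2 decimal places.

EOQ = √(2DS/H) = √(2 × 33,600 × 364 / 7.2)
    = √(3,397,333.33) ≈ 1,843.19 → Q = 1,843 drums
Ordering: D/Q × S = 33,600/1,843 × $364 = $6,636.14
Holding:  Q/2 × H = 1,843/2 × $7.2 = $6,634.80
Total = $6,636.14 + $6,634.80 = $13,270.94

$13,270.94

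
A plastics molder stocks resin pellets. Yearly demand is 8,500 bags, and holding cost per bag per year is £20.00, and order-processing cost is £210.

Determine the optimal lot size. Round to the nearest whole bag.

Q* = √(2·D·S / H) = √(2·8,500·210 / 20) = √178,500.0 ≈ 422.49

422 bags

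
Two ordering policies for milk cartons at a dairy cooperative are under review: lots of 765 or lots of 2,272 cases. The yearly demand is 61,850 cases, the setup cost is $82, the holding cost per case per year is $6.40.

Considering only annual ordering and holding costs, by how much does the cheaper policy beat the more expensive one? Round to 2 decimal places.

$424.99

Annual cost at Q: ordering D·S/Q plus holding Q·H/2.
TC(765) = (61,850/765)×82 + (765/2)×6.4 = $9,077.67
TC(2,272) = (61,850/2,272)×82 + (2,272/2)×6.4 = $9,502.66
|ΔTC| = |$9,077.67 − $9,502.66| = $424.99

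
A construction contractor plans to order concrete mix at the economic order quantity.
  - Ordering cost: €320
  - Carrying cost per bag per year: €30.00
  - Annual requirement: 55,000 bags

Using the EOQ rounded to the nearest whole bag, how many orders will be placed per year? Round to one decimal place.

50.8 orders per year

2DS/H = 2·55,000·320/30 = 1,173,333.33
EOQ = √1,173,333.33 ≈ 1,083.21 → Q = 1,083
Orders per year = D/Q = 55,000 / 1,083 = 50.785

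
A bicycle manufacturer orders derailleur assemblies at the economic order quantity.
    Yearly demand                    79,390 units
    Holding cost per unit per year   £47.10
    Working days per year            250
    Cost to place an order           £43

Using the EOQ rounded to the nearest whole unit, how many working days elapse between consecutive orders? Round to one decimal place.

1.2 days

Q* = √(2·D·S / H) = √(2·79,390·43 / 47.1) = √144,958.4 ≈ 380.73 → Q = 381 units
Days between orders = 250 / (D/Q) = 250 / 208.373 ≈ 1.200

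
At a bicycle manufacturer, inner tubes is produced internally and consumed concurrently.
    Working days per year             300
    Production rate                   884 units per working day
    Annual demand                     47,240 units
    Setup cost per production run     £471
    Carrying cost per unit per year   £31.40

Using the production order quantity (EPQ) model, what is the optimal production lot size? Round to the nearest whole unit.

Daily demand d = 47,240/300 = 157.467; p = 884; 1 − d/p = 0.82187
EPQ = √(2DS / (H(1 − d/p)))
    = √(2 × 47,240 × 471 / (31.4 × 0.82187)) ≈ 1,313.15

1,313 units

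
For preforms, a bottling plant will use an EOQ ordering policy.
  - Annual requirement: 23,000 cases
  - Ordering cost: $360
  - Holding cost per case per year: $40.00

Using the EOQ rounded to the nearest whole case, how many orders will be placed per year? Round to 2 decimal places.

35.77 orders per year

2DS/H = 2·23,000·360/40 = 414,000.00
EOQ = √414,000.00 ≈ 643.43 → Q = 643
N = D/Q = 23,000/643 ≈ 35.770 orders/yr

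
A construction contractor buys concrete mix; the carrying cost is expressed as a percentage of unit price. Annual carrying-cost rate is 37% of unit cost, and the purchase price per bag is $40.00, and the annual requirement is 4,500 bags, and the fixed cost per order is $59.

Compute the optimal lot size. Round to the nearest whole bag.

H = i·C = 0.37 × $40 = $14.8000 per bag-year
Optimal lot size Q* = (2 × 4,500 × $59 / $14.8)^½ ≈ 189.42

189 bags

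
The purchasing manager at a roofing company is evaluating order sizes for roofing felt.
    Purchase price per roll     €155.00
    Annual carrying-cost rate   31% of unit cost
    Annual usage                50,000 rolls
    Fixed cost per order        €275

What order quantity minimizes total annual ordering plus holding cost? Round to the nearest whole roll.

Holding cost per roll per year: H = 31% × €155 = €48.0500
Q* = √(2·D·S / H) = √(2·50,000·275 / 48.05) = √572,320.5 ≈ 756.52

757 rolls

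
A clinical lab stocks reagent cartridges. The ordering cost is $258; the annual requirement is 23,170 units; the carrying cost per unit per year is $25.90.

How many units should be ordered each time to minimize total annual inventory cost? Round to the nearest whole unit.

679 units

Optimal lot size Q* = (2 × 23,170 × $258 / $25.9)^½ ≈ 679.42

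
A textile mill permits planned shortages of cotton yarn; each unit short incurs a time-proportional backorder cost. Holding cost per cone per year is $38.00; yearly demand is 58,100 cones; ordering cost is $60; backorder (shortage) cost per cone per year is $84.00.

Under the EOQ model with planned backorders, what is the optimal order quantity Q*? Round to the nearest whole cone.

Basic EOQ = √(2·58,100·60/38) = 428.338
Backorder adjustment √((H+b)/b) = √((38+84)/84) = 1.2051
Q* = 428.338 × 1.2051 ≈ 516.21

516 cones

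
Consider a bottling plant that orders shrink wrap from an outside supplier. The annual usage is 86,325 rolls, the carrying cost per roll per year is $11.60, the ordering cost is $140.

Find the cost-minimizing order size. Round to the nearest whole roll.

1,444 rolls

EOQ = √(2DS/H) = √(2 × 86,325 × 140 / 11.6)
    = √(2,083,706.90) ≈ 1,443.51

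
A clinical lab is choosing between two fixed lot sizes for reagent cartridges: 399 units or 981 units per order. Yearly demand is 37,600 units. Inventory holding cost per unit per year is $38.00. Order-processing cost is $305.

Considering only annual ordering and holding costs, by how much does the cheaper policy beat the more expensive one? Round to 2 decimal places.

TC(Q) = (D/Q)S + (Q/2)H
TC(399) = (37,600/399)×305 + (399/2)×38 = $36,322.85
TC(981) = (37,600/981)×305 + (981/2)×38 = $30,329.11
Lots of 981 are cheaper by $5,993.74.

$5,993.74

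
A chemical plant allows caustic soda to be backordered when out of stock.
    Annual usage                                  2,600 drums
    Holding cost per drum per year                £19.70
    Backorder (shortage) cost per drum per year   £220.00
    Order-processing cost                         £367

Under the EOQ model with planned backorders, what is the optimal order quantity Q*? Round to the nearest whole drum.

325 drums

Q* = √(2DS/H) · √((H + b)/b)
   = √(2 × 2,600 × 367 / 19.7) · √((19.7 + 220) / 220)
   = 311.244 × 1.0438 ≈ 324.88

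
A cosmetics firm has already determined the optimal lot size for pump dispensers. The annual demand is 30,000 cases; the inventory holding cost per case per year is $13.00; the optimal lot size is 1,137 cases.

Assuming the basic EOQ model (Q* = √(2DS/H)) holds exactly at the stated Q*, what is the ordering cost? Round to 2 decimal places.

$280.10

Since Q* = (2DS/H)^½, squaring gives Q*²·H = 2DS.
S = Q²H / (2D) = 1,137² × 13 / (2 × 30,000) = 280.0999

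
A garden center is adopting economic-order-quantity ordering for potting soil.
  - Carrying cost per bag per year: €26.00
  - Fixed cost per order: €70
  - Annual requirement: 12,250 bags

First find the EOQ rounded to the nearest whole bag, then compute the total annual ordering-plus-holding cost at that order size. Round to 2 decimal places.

€6,677.58

Q* = √(2·D·S / H) = √(2·12,250·70 / 26) = √65,961.5 ≈ 256.83 → Q = 257 bags
Annual ordering cost = (D/Q)·S = (12,250/257) × 70 = €3,336.58
Annual holding cost  = (Q/2)·H = (257/2) × 26 = €3,341.00
Total = €3,336.58 + €3,341.00 = €6,677.58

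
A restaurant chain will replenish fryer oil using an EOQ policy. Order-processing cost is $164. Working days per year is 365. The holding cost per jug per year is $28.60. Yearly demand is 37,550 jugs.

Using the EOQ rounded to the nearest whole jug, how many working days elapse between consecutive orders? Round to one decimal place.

EOQ = √(2DS/H) = √(2 × 37,550 × 164 / 28.6)
    = √(430,643.36) ≈ 656.23 → Q = 656 jugs
Days between orders = 365 / (D/Q) = 365 / 57.241 ≈ 6.377

6.4 days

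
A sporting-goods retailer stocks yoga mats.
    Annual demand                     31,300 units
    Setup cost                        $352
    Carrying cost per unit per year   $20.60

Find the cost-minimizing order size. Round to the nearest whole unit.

1,034 units

Optimal lot size Q* = (2 × 31,300 × $352 / $20.6)^½ ≈ 1,034.25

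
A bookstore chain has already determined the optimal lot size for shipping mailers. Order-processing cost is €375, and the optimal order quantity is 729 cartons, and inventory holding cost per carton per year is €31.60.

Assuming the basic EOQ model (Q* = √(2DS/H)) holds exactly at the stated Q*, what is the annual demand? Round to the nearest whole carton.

EOQ relation: Q² = 2DS/H, so rearrange for the unknown.
D = Q²H / (2S) = 729² × 31.6 / (2 × 375) = 22,391.38

22,391 cartons per year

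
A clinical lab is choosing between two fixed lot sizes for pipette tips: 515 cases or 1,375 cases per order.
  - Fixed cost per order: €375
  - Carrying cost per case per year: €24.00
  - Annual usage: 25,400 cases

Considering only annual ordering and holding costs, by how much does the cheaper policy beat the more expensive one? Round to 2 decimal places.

TC(Q) = (D/Q)S + (Q/2)H
TC(515) = (25,400/515)×375 + (515/2)×24 = €24,675.15
TC(1,375) = (25,400/1,375)×375 + (1,375/2)×24 = €23,427.27
Lots of 1,375 are cheaper by €1,247.87.

€1,247.87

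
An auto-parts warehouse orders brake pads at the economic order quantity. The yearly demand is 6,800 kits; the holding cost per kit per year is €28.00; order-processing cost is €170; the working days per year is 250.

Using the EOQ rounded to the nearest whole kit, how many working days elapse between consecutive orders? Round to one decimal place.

EOQ = √(2DS/H) = √(2 × 6,800 × 170 / 28)
    = √(82,571.43) ≈ 287.35 → Q = 287 kits
T = Q/D × 250 days = 287/6,800 × 250 = 10.551 days

10.6 days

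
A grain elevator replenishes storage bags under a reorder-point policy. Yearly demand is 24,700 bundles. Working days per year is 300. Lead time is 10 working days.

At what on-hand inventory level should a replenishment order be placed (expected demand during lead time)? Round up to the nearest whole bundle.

Daily demand d = 24,700 / 300 = 82.333 bundles/day
Demand during lead time = 82.333 × 10 = 823.33
Reorder point = 823.33 → round up

824 bundles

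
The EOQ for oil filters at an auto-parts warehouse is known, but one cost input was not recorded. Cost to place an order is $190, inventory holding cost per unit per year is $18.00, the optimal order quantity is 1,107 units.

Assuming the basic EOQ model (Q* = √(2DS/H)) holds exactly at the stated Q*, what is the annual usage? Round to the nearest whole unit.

58,048 units per year

Since Q* = (2DS/H)^½, squaring gives Q*²·H = 2DS.
D = Q²H / (2S) = 1,107² × 18 / (2 × 190) = 58,047.58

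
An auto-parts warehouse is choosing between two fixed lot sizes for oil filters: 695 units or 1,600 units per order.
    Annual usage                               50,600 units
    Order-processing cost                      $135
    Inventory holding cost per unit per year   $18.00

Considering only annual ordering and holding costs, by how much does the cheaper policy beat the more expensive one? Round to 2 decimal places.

$2,585.60

TC(Q) = (D/Q)S + (Q/2)H
TC(695) = (50,600/695)×135 + (695/2)×18 = $16,083.78
TC(1,600) = (50,600/1,600)×135 + (1,600/2)×18 = $18,669.38
Cheaper: Q = 695.  Difference = $2,585.60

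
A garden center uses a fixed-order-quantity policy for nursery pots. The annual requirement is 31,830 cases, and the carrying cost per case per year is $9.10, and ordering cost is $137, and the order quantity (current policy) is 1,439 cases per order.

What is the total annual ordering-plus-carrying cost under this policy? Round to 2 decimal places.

Orders/yr = 31,830/1,439 = 22.120; ordering cost = 22.120 × $137 = $3,030.38
Average inventory = 1,439/2 = 719.5; holding cost = 719.5 × $9.1 = $6,547.45
Total = $3,030.38 + $6,547.45 = $9,577.83

$9,577.83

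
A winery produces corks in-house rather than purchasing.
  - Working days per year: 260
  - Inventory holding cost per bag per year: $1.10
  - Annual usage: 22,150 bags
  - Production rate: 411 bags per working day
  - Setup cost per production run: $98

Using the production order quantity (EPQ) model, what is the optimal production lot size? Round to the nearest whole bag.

d = 22,150/260 = 85.1923 bags/day;  effective holding cost H(1 − d/p) = 1.1·(1 − 85.1923/411) = 0.87199
Q* = √(2DS / H_eff) = √(2·22,150·98 / 0.87199) ≈ 2,231.30

2,231 bags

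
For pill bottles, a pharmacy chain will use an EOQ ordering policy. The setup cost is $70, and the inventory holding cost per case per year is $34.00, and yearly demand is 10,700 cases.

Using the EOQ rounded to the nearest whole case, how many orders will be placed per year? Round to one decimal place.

51.0 orders per year

2DS/H = 2·10,700·70/34 = 44,058.82
EOQ = √44,058.82 ≈ 209.90 → Q = 210
N = D/Q = 10,700/210 ≈ 50.952 orders/yr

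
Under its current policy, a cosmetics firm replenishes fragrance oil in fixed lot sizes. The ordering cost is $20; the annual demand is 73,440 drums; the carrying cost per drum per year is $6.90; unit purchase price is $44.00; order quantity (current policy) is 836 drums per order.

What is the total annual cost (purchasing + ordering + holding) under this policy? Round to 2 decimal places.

Annual ordering cost = (D/Q)·S = (73,440/836) × 20 = $1,756.94
Annual holding cost  = (Q/2)·H = (836/2) × 6.9 = $2,884.20
Purchase cost = D·C = 73,440 × 44 = $3,231,360.00
Total = $1,756.94 + $2,884.20 + $3,231,360.00 = $3,236,001.14

$3,236,001.14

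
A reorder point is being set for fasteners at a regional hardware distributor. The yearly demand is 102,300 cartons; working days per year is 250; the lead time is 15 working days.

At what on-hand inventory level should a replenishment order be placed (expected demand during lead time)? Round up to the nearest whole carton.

6,138 cartons

Daily demand d = 102,300 / 250 = 409.200 cartons/day
Demand during lead time = 409.200 × 15 = 6,138.00
Reorder point = 6,138.00 → round up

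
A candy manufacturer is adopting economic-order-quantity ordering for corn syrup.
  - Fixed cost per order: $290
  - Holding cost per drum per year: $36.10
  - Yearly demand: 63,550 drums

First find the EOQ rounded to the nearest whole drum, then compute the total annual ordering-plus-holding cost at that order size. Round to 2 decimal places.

$36,477.53

Optimal lot size Q* = (2 × 63,550 × $290 / $36.1)^½ ≈ 1,010.46 → Q = 1,010 drums
Orders/yr = 63,550/1,010 = 62.921; ordering cost = 62.921 × $290 = $18,247.03
Average inventory = 1,010/2 = 505; holding cost = 505 × $36.1 = $18,230.50
Total = $18,247.03 + $18,230.50 = $36,477.53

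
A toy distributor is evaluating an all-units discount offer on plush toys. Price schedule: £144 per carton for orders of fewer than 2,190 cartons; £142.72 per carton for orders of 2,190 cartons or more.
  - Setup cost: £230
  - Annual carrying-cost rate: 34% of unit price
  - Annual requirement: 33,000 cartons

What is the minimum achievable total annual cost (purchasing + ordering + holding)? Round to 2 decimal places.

£4,766,360.41

H₁ = 34%×£144 = £48.9600;  H₂ = 34%×£142.72 = £48.5248
EOQ₁ = √(2×33,000×230/48.9600) = 556.82  (< 2,190, feasible at tier 1)
EOQ₂ = √(2×33,000×230/48.5248) = 559.31  (< 2,190 → use Q = 2,190 at tier-2 price)
TC(tier 1 (EOQ₁), Q≈556.8) = £4,779,261.93
TC(tier 2, Q≈2,190.0) = £4,766,360.41
Minimum at tier 2: £4,766,360.41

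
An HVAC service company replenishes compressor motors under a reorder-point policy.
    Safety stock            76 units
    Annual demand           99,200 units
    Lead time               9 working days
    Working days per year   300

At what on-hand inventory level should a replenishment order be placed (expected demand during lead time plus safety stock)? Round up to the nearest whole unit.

Daily demand d = 99,200 / 300 = 330.667 units/day
Demand during lead time = 330.667 × 9 = 2,976.00
Reorder point = 2,976.00 + 76 = 3,052.00 → round up

3,052 units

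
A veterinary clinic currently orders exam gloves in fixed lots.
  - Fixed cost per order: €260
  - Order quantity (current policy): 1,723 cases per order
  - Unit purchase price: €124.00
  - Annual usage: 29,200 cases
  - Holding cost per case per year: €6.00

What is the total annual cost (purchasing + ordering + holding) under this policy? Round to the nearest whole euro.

Annual ordering cost = (D/Q)·S = (29,200/1,723) × 260 = €4,406.27
Annual holding cost  = (Q/2)·H = (1,723/2) × 6 = €5,169.00
Purchase cost = D·C = 29,200 × 124 = €3,620,800.00
Total = €4,406.27 + €5,169.00 + €3,620,800.00 = €3,630,375.27

€3,630,375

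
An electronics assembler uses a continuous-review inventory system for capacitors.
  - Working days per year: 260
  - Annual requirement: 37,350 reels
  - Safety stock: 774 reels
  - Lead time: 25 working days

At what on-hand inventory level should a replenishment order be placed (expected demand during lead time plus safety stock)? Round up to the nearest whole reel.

Daily demand d = 37,350 / 260 = 143.654 reels/day
Demand during lead time = 143.654 × 25 = 3,591.35
Reorder point = 3,591.35 + 774 = 4,365.35 → round up

4,366 reels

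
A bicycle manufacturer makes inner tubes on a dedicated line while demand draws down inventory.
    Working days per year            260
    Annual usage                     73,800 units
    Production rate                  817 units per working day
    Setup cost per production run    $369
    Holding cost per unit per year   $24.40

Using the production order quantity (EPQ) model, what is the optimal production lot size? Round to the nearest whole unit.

1,849 units

Daily demand d = 73,800/260 = 283.846; p = 817; 1 − d/p = 0.65258
EPQ = √(2DS / (H(1 − d/p)))
    = √(2 × 73,800 × 369 / (24.4 × 0.65258)) ≈ 1,849.47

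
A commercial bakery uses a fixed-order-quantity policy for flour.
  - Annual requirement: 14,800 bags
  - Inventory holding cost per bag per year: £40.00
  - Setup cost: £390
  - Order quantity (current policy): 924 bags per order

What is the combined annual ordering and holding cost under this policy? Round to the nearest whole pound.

Annual ordering cost = (D/Q)·S = (14,800/924) × 390 = £6,246.75
Annual holding cost  = (Q/2)·H = (924/2) × 40 = £18,480.00
Total = £6,246.75 + £18,480.00 = £24,726.75

£24,727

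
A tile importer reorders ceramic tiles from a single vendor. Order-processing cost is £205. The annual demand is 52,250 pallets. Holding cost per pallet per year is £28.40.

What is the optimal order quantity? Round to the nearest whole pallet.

869 pallets

Q* = √(2·D·S / H) = √(2·52,250·205 / 28.4) = √754,313.4 ≈ 868.51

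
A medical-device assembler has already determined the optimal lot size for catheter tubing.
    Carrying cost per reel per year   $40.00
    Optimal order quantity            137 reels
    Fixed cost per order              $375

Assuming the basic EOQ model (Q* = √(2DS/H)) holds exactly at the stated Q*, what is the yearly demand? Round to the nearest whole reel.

1,001 reels per year

EOQ relation: Q² = 2DS/H, so rearrange for the unknown.
D = Q²H / (2S) = 137² × 40 / (2 × 375) = 1,001.01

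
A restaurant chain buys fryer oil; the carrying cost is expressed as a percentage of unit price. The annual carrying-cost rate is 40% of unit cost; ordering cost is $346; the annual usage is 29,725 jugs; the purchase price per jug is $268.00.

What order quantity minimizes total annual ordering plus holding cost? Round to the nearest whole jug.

Carrying cost H = $268 × 40% = $107.2000/jug/yr
2DS/H = 2·29,725·346/107.2 = 191,881.53
EOQ = √191,881.53 ≈ 438.04

438 jugs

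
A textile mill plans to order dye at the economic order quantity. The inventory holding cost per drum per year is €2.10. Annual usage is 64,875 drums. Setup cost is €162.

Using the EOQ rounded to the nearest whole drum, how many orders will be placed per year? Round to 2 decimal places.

Q* = √(2·D·S / H) = √(2·64,875·162 / 2.1) = √10,009,285.7 ≈ 3,163.75 → Q = 3,164
N = D/Q = 64,875/3,164 ≈ 20.504 orders/yr

20.50 orders per year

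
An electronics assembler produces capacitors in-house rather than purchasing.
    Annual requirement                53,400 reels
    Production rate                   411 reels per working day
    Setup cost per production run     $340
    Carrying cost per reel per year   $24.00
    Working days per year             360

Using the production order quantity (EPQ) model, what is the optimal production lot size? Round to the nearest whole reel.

1,539 reels

d = 53,400/360 = 148.3333 reels/day;  effective holding cost H(1 − d/p) = 24·(1 − 148.3333/411) = 15.33820
Q* = √(2DS / H_eff) = √(2·53,400·340 / 15.33820) ≈ 1,538.64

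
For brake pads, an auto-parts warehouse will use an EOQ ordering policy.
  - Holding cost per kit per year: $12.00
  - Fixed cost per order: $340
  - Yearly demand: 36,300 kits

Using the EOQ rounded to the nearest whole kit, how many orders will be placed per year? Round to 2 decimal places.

25.31 orders per year

Q* = √(2·D·S / H) = √(2·36,300·340 / 12) = √2,057,000.0 ≈ 1,434.22 → Q = 1,434
Orders per year = D/Q = 36,300 / 1,434 = 25.314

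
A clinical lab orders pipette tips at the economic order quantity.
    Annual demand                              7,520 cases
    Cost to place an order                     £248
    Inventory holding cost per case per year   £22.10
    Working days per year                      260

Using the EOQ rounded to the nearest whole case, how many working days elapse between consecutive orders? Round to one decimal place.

14.2 days

2DS/H = 2·7,520·248/22.1 = 168,774.66
EOQ = √168,774.66 ≈ 410.82 → Q = 411 cases
T = Q/D × 260 days = 411/7,520 × 260 = 14.210 days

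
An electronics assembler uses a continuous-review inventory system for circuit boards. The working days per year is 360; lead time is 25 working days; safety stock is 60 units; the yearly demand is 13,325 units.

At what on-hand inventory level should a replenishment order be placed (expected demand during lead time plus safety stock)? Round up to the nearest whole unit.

Daily demand d = 13,325 / 360 = 37.014 units/day
Demand during lead time = 37.014 × 25 = 925.35
Reorder point = 925.35 + 60 = 985.35 → round up

986 units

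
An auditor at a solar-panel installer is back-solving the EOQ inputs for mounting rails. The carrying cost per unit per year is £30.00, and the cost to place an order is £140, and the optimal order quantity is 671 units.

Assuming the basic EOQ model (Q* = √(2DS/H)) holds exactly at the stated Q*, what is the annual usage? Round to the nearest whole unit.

Since Q* = (2DS/H)^½, squaring gives Q*²·H = 2DS.
D = Q²H / (2S) = 671² × 30 / (2 × 140) = 48,240.11

48,240 units per year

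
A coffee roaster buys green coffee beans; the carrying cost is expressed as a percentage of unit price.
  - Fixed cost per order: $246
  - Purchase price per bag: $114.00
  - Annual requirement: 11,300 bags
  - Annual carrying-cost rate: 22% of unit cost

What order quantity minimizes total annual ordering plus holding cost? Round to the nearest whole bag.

Carrying cost H = $114 × 22% = $25.0800/bag/yr
Q* = √(2·D·S / H) = √(2·11,300·246 / 25.08) = √221,674.6 ≈ 470.82

471 bags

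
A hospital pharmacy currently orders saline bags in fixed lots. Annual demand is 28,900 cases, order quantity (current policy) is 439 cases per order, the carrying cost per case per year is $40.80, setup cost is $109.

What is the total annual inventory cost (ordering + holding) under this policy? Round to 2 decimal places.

Orders/yr = 28,900/439 = 65.831; ordering cost = 65.831 × $109 = $7,175.63
Average inventory = 439/2 = 219.5; holding cost = 219.5 × $40.8 = $8,955.60
Total = $7,175.63 + $8,955.60 = $16,131.23

$16,131.23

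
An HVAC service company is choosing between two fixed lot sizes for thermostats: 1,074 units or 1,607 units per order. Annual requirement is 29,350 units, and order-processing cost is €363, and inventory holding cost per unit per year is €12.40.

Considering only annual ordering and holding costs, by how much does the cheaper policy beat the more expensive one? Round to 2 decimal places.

Annual cost at Q: ordering D·S/Q plus holding Q·H/2.
TC(1,074) = (29,350/1,074)×363 + (1,074/2)×12.4 = €16,578.77
TC(1,607) = (29,350/1,607)×363 + (1,607/2)×12.4 = €16,593.18
Lots of 1,074 are cheaper by €14.40.

€14.40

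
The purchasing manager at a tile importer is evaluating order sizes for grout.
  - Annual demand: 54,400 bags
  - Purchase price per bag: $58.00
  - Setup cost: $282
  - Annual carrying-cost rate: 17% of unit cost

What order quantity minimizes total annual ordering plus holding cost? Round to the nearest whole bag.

1,764 bags

H = i·C = 0.17 × $58 = $9.8600 per bag-year
Optimal lot size Q* = (2 × 54,400 × $282 / $9.86)^½ ≈ 1,764.01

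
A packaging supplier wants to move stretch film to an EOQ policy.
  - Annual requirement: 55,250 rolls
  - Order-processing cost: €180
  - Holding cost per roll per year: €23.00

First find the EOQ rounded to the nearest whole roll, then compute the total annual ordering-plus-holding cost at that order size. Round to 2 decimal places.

Optimal lot size Q* = (2 × 55,250 × €180 / €23)^½ ≈ 929.94 → Q = 930 rolls
Annual ordering cost = (D/Q)·S = (55,250/930) × 180 = €10,693.55
Annual holding cost  = (Q/2)·H = (930/2) × 23 = €10,695.00
Total = €10,693.55 + €10,695.00 = €21,388.55

€21,388.55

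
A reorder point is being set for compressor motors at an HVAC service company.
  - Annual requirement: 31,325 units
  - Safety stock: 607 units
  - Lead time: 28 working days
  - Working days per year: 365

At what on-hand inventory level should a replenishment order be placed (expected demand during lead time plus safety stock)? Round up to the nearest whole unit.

Daily demand d = 31,325 / 365 = 85.822 units/day
Demand during lead time = 85.822 × 28 = 2,403.01
Reorder point = 2,403.01 + 607 = 3,010.01 → round up

3,011 units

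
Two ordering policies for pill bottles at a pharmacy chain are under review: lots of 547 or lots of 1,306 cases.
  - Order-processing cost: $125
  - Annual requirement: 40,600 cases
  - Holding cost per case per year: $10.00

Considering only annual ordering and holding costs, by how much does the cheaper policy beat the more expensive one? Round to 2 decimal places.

TC(Q) = (D/Q)S + (Q/2)H
TC(547) = (40,600/547)×125 + (547/2)×10 = $12,012.88
TC(1,306) = (40,600/1,306)×125 + (1,306/2)×10 = $10,415.91
Lots of 1,306 are cheaper by $1,596.97.

$1,596.97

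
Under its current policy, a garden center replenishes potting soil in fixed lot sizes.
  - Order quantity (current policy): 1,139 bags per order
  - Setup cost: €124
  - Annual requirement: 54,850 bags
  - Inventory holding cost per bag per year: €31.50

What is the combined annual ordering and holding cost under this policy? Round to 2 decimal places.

Annual ordering cost = (D/Q)·S = (54,850/1,139) × 124 = €5,971.38
Annual holding cost  = (Q/2)·H = (1,139/2) × 31.5 = €17,939.25
Total = €5,971.38 + €17,939.25 = €23,910.63

€23,910.63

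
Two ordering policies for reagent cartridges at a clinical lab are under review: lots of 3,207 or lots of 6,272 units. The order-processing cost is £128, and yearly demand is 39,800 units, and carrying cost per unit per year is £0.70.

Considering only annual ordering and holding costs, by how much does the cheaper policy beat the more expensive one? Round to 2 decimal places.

£296.47

For each Q, cost = (D/Q)·S + (Q/2)·H.
TC(3,207) = (39,800/3,207)×128 + (3,207/2)×0.7 = £2,710.98
TC(6,272) = (39,800/6,272)×128 + (6,272/2)×0.7 = £3,007.44
Cheaper: Q = 3,207.  Difference = £296.47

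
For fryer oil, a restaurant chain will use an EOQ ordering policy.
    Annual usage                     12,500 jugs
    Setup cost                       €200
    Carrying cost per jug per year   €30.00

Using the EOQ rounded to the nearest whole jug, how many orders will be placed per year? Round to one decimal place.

30.6 orders per year

Optimal lot size Q* = (2 × 12,500 × €200 / €30)^½ ≈ 408.25 → Q = 408
Orders per year = D/Q = 12,500 / 408 = 30.637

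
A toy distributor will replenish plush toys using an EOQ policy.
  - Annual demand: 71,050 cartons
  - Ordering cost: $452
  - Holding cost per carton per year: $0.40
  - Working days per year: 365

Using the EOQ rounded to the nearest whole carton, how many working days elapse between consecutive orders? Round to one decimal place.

65.1 days

EOQ = √(2DS/H) = √(2 × 71,050 × 452 / 0.4)
    = √(160,573,000.00) ≈ 12,671.74 → Q = 12,672 cartons
T = Q/D × 365 days = 12,672/71,050 × 365 = 65.099 days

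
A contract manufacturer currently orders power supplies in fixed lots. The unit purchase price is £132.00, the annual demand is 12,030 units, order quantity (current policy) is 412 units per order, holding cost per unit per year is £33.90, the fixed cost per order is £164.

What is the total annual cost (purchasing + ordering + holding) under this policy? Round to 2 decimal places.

£1,599,732.04

Orders/yr = 12,030/412 = 29.199; ordering cost = 29.199 × £164 = £4,788.64
Average inventory = 412/2 = 206; holding cost = 206 × £33.9 = £6,983.40
Purchase cost = D·C = 12,030 × 132 = £1,587,960.00
Total = £4,788.64 + £6,983.40 + £1,587,960.00 = £1,599,732.04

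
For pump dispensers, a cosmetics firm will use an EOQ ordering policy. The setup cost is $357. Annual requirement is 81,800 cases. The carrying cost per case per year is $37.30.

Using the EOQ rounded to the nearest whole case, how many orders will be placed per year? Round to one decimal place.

Q* = √(2·D·S / H) = √(2·81,800·357 / 37.3) = √1,565,823.1 ≈ 1,251.33 → Q = 1,251
N = D/Q = 81,800/1,251 ≈ 65.388 orders/yr

65.4 orders per year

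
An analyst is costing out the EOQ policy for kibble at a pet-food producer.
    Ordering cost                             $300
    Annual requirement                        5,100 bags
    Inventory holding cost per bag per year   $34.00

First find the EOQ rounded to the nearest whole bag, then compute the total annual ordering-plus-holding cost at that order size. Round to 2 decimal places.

$10,200.00

Q* = √(2·D·S / H) = √(2·5,100·300 / 34) = √90,000.0 ≈ 300.00 → Q = 300 bags
Annual ordering cost = (D/Q)·S = (5,100/300) × 300 = $5,100.00
Annual holding cost  = (Q/2)·H = (300/2) × 34 = $5,100.00
Total = $5,100.00 + $5,100.00 = $10,200.00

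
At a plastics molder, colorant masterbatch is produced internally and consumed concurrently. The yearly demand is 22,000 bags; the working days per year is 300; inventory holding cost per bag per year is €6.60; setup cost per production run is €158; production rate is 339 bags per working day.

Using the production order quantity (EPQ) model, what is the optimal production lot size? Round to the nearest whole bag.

Daily demand d = 22,000/300 = 73.333; p = 339; 1 − d/p = 0.78368
EPQ = √(2DS / (H(1 − d/p)))
    = √(2 × 22,000 × 158 / (6.6 × 0.78368)) ≈ 1,159.35

1,159 bags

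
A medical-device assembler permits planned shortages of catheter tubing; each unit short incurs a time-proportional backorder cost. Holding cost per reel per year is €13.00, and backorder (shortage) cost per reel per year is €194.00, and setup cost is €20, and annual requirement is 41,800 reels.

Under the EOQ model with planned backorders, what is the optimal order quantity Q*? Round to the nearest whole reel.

370 reels

Q* = √(2DS/H) · √((H + b)/b)
   = √(2 × 41,800 × 20 / 13) · √((13 + 194) / 194)
   = 358.630 × 1.0330 ≈ 370.45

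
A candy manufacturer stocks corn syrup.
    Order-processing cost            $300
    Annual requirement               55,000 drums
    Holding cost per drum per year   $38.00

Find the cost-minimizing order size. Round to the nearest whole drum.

932 drums

2DS/H = 2·55,000·300/38 = 868,421.05
EOQ = √868,421.05 ≈ 931.89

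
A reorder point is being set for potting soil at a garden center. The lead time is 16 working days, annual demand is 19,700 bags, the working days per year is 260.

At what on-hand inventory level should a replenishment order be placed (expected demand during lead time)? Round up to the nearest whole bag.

1,213 bags

Daily demand d = 19,700 / 260 = 75.769 bags/day
Demand during lead time = 75.769 × 16 = 1,212.31
Reorder point = 1,212.31 → round up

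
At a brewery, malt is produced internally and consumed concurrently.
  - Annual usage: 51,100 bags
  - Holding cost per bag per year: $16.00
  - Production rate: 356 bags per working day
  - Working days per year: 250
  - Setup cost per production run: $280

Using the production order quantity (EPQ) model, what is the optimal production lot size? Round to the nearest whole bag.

2,049 bags

d = 51,100/250 = 204.4000 bags/day;  effective holding cost H(1 − d/p) = 16·(1 − 204.4000/356) = 6.81348
Q* = √(2DS / H_eff) = √(2·51,100·280 / 6.81348) ≈ 2,049.37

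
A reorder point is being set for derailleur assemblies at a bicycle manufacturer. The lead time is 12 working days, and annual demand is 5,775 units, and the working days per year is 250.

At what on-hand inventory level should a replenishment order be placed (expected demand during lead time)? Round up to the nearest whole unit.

Daily demand d = 5,775 / 250 = 23.100 units/day
Demand during lead time = 23.100 × 12 = 277.20
Reorder point = 277.20 → round up

278 units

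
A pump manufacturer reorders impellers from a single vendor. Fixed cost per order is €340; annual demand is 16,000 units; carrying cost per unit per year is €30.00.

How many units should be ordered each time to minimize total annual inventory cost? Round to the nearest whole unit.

Q* = √(2·D·S / H) = √(2·16,000·340 / 30) = √362,666.7 ≈ 602.22

602 units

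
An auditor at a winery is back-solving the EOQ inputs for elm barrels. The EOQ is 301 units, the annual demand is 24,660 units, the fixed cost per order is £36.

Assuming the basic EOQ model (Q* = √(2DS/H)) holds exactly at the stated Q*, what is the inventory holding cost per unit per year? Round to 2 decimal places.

Since Q* = (2DS/H)^½, squaring gives Q*²·H = 2DS.
H = 2DS / Q² = 2 × 24,660 × 36 / 301² = 19.5971

£19.60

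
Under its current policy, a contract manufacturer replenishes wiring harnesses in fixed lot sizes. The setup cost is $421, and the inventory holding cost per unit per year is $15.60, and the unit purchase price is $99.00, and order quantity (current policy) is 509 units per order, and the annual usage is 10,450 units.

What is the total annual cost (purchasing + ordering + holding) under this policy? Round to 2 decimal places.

$1,047,163.52

Orders/yr = 10,450/509 = 20.530; ordering cost = 20.530 × $421 = $8,643.32
Average inventory = 509/2 = 254.5; holding cost = 254.5 × $15.6 = $3,970.20
Purchase cost = D·C = 10,450 × 99 = $1,034,550.00
Total = $8,643.32 + $3,970.20 + $1,034,550.00 = $1,047,163.52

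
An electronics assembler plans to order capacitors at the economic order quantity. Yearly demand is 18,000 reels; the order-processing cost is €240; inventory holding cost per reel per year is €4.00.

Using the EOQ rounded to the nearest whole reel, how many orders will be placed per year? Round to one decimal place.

Q* = √(2·D·S / H) = √(2·18,000·240 / 4) = √2,160,000.0 ≈ 1,469.69 → Q = 1,470
N = D/Q = 18,000/1,470 ≈ 12.245 orders/yr

12.2 orders per year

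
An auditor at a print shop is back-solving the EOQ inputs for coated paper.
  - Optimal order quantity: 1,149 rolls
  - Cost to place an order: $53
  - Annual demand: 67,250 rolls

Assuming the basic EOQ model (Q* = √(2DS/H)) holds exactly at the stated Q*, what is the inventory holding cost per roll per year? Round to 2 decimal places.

$5.40

Since Q* = (2DS/H)^½, squaring gives Q*²·H = 2DS.
H = 2DS / Q² = 2 × 67,250 × 53 / 1,149² = 5.3996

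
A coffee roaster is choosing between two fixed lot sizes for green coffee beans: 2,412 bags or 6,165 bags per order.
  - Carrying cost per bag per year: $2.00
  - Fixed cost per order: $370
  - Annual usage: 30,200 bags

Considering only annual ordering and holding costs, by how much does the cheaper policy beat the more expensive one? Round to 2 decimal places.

Annual cost at Q: ordering D·S/Q plus holding Q·H/2.
TC(2,412) = (30,200/2,412)×370 + (2,412/2)×2 = $7,044.67
TC(6,165) = (30,200/6,165)×370 + (6,165/2)×2 = $7,977.49
Cheaper: Q = 2,412.  Difference = $932.82

$932.82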